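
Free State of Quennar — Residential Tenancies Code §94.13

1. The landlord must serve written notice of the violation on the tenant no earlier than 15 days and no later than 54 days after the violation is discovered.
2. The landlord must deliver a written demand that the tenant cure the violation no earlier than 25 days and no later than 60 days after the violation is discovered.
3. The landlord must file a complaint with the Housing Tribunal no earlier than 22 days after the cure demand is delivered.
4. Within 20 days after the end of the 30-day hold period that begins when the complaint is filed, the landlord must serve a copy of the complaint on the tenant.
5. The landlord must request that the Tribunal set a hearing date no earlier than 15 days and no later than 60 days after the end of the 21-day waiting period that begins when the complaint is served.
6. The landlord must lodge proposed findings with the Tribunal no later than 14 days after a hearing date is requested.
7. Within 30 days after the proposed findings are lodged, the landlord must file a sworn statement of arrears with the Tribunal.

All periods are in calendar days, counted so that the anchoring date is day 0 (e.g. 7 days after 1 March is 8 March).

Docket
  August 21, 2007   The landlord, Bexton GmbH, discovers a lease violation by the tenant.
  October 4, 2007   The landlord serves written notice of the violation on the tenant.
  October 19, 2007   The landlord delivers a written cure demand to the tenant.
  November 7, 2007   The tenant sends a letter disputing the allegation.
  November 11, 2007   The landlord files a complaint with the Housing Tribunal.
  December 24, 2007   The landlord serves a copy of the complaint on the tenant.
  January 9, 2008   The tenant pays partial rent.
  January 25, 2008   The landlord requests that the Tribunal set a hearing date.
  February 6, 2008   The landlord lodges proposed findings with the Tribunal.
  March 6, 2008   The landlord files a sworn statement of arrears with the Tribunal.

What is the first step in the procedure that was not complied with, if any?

(1) the permitted window runs from August 21, 2007 + 15 = September 5, 2007 to August 21, 2007 + 54 = October 14, 2007; October 4, 2007 falls inside that range.
(2) the permitted window runs from August 21, 2007 + 25 = September 15, 2007 to August 21, 2007 + 60 = October 20, 2007; done October 19, 2007, which is between those dates.
(3) permitted from October 19, 2007 + 22 days = November 10, 2007 onward; done November 11, 2007, after the minimum wait.
(4) due by December 11, 2007 + 20 days = December 31, 2007; done December 24, 2007 — timely.
(5) the permitted window runs from January 14, 2008 + 15 = January 29, 2008 to January 14, 2008 + 60 = March 14, 2008; done January 25, 2008 — 4 days before the window opened.
The analysis stops there.

Step 5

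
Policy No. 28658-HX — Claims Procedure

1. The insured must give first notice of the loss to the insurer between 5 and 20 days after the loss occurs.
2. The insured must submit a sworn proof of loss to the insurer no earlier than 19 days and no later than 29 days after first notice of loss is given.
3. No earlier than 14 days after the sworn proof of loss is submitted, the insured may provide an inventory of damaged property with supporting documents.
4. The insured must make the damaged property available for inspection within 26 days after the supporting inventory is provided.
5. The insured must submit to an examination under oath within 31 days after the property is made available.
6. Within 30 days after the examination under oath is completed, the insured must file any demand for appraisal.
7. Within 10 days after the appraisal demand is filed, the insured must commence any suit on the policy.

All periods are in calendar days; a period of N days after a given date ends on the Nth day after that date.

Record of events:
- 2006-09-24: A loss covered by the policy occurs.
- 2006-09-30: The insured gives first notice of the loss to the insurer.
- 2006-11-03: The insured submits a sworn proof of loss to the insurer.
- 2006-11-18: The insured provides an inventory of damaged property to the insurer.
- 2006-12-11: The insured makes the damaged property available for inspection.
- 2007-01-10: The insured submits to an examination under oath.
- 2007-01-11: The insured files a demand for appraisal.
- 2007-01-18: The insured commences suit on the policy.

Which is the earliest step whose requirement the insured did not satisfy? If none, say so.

Step 2

Step 1: the window is 5–20 days after 2006-09-24 (when the loss occurs), so 2006-09-29 through 2006-10-14; 2006-09-30 falls inside that range.
Step 2: the window is 19–29 days after 2006-09-30 (when first notice of loss is given), so 2006-10-19 through 2006-10-29; done 2006-11-03 — 5 days after the window closed.
Later steps need not be reached.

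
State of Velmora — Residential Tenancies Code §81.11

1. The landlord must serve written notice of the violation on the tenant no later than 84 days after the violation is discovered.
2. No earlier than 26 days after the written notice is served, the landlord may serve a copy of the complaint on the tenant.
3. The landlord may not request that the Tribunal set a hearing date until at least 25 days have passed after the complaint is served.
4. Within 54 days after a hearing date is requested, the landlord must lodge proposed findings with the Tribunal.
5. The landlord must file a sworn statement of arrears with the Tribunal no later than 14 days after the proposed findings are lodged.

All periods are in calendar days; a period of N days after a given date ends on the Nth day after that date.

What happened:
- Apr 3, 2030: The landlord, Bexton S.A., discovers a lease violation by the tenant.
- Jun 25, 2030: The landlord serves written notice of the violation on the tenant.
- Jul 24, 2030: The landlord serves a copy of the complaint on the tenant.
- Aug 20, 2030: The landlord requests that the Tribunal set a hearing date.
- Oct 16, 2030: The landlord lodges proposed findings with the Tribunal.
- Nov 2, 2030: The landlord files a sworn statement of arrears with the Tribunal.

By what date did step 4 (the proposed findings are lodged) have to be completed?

Oct 13, 2030

Step 4 runs from Aug 20, 2030, when a hearing date is requested. 54 days after Aug 20, 2030 is Oct 13, 2030.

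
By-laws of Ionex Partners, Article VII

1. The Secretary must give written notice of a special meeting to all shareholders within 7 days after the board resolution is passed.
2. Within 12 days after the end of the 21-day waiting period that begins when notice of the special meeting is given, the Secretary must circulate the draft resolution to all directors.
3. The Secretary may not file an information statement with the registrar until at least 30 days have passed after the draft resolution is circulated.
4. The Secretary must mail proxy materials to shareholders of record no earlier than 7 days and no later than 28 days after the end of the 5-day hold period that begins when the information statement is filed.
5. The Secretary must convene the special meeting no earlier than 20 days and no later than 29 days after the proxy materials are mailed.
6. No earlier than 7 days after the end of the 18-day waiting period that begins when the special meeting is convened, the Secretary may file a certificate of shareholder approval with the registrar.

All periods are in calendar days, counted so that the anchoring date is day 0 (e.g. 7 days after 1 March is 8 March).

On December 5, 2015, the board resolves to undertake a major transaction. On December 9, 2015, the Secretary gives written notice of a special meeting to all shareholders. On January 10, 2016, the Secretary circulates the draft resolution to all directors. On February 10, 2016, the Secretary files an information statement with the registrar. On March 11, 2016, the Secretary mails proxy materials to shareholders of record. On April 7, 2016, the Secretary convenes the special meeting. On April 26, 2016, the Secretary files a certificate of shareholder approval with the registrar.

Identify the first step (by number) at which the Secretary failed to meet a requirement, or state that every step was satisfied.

Step 1: 7 days after December 5, 2015 (when the board resolution is passed) is December 12, 2015; December 9, 2015 is within that limit.
Step 2: 12 days after December 30, 2015 (end of the 21-day waiting period, which began when notice of the special meeting is given on December 9, 2015) is January 11, 2016; January 10, 2016 is within that limit.
Step 3: the earliest permitted date is 30 days after January 10, 2016 (when the draft resolution is circulated), i.e. February 9, 2016; done February 10, 2016, after the minimum wait.
Step 4: the window is 7–28 days after February 15, 2016 (end of the 5-day hold period, which began when the information statement is filed on February 10, 2016), so February 22, 2016 through March 14, 2016; March 11, 2016 falls inside that range.
Step 5: the window is 20–29 days after March 11, 2016 (when the proxy materials are mailed), so March 31, 2016 through April 9, 2016; April 7, 2016 falls inside that range.
Step 6: the earliest permitted date is 7 days after April 25, 2016 (end of the 18-day waiting period, which began when the special meeting is convened on April 7, 2016), i.e. May 2, 2016; April 26, 2016 is 6 days before the earliest permitted date.
Later steps need not be reached.

Step 6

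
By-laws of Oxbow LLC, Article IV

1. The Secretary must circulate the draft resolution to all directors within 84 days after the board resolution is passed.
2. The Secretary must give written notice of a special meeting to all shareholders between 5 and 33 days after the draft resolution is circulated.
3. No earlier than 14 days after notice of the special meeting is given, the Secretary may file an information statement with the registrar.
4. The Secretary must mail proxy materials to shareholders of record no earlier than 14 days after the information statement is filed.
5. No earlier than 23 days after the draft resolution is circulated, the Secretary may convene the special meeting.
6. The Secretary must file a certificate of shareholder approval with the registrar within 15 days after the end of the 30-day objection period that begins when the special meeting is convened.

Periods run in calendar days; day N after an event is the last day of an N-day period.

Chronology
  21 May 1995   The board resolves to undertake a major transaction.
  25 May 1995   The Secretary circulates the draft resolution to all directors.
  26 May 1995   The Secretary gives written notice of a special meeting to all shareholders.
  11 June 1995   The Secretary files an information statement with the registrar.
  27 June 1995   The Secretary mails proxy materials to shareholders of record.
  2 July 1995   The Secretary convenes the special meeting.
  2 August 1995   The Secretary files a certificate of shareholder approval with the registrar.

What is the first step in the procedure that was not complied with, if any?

Step 2

(1) due by 21 May 1995 + 84 days = 13 August 1995; done 25 May 1995 — timely.
(2) the permitted window runs from 25 May 1995 + 5 = 30 May 1995 to 25 May 1995 + 33 = 27 June 1995; 26 May 1995 is 4 days too early.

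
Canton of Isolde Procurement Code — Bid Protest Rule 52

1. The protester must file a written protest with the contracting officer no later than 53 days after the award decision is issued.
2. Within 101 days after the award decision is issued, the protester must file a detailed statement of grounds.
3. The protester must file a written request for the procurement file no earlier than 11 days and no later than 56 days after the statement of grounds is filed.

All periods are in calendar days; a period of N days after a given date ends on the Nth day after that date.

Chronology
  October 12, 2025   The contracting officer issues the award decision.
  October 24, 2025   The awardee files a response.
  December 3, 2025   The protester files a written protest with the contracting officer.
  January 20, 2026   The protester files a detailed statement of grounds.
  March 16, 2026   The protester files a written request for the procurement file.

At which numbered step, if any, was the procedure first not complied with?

Step 1: 53 days after October 12, 2025 (when the award decision is issued) is December 4, 2025; December 3, 2025 is within that limit.
Step 2: 101 days after October 12, 2025 (when the award decision is issued) is January 21, 2026; January 20, 2026 is within that limit.
Step 3: the window is 11–56 days after January 20, 2026 (when the statement of grounds is filed), so January 31, 2026 through March 17, 2026; March 16, 2026 falls inside that range.

None — every step was satisfied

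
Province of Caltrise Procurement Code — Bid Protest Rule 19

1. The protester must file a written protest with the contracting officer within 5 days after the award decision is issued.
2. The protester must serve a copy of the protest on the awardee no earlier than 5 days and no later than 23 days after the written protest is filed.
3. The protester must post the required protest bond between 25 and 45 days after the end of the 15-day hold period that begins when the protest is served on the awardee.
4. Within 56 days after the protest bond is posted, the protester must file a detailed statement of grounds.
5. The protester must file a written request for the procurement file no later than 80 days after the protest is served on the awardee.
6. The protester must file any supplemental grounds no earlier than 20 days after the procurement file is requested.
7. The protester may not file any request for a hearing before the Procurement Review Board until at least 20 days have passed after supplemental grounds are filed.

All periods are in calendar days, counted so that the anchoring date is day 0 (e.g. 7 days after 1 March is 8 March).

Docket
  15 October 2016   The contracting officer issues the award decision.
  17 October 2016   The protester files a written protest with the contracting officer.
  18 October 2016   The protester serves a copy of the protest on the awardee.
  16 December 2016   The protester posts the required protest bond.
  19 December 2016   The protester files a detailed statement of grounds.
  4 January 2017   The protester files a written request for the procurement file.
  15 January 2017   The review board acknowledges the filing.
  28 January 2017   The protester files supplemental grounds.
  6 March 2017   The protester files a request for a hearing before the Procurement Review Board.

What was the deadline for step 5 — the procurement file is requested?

Step 5 runs from 18 October 2016, when the protest is served on the awardee. 80 days after 18 October 2016 is 6 January 2017.

6 January 2017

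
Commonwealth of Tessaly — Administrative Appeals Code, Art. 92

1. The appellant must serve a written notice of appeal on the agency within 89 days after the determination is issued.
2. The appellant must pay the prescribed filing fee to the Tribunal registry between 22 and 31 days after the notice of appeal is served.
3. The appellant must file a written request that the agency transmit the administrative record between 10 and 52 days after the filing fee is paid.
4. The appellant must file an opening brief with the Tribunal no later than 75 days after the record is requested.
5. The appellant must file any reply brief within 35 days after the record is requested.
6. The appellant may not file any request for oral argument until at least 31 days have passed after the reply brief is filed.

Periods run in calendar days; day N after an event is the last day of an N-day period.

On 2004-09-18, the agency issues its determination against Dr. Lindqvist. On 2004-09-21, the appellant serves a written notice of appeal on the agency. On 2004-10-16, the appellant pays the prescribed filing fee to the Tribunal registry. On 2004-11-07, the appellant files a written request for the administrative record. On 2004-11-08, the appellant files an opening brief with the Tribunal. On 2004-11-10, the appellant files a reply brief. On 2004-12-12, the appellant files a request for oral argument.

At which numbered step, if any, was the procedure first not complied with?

None — every step was satisfied

(1) due by 2004-09-18 + 89 days = 2004-12-16; done 2004-09-21 — timely.
(2) the permitted window runs from 2004-09-21 + 22 = 2004-10-13 to 2004-09-21 + 31 = 2004-10-22; done 2004-10-16, which is between those dates.
(3) the permitted window runs from 2004-10-16 + 10 = 2004-10-26 to 2004-10-16 + 52 = 2004-12-07; done 2004-11-07 — within the window.
(4) due by 2004-11-07 + 75 days = 2005-01-21; done 2004-11-08 — timely.
(5) due by 2004-11-07 + 35 days = 2004-12-12; completed 2004-11-10, before the deadline.
(6) permitted from 2004-11-10 + 31 days = 2004-12-11 onward; 2004-12-12 is on or after that date.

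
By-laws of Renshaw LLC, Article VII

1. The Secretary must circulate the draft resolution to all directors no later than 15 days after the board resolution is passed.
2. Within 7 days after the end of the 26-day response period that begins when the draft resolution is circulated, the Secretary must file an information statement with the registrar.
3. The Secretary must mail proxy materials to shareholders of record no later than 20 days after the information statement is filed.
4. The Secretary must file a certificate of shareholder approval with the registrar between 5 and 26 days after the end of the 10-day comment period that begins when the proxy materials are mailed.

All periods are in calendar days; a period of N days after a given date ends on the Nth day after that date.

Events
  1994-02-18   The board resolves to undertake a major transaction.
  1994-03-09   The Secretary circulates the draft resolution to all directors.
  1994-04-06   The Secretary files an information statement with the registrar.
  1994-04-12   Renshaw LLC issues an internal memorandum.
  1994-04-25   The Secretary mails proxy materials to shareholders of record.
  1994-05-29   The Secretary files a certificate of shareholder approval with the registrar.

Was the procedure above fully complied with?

Step 1 — counting 15 days from 1994-02-18 (when the board resolution is passed) gives a deadline of 1994-03-05; not done until 1994-03-09, 4 days after the deadline.
The procedure was therefore not followed at step 1.

No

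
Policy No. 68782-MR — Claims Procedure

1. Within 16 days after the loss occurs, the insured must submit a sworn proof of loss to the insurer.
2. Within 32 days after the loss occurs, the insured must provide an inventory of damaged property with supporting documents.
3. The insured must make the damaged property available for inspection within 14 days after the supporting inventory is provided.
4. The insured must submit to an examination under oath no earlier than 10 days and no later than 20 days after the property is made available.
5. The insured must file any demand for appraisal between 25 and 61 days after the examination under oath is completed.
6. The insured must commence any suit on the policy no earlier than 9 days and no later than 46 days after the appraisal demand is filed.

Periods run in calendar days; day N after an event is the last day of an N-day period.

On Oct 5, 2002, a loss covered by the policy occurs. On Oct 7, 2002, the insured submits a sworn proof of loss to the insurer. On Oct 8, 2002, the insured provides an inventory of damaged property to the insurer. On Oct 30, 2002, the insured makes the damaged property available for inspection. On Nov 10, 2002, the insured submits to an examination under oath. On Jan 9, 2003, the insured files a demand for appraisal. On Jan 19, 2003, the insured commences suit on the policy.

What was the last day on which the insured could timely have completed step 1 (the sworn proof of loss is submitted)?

Step 1 runs from Oct 5, 2002, when the loss occurs. 16 days after Oct 5, 2002 is Oct 21, 2002.

Oct 21, 2002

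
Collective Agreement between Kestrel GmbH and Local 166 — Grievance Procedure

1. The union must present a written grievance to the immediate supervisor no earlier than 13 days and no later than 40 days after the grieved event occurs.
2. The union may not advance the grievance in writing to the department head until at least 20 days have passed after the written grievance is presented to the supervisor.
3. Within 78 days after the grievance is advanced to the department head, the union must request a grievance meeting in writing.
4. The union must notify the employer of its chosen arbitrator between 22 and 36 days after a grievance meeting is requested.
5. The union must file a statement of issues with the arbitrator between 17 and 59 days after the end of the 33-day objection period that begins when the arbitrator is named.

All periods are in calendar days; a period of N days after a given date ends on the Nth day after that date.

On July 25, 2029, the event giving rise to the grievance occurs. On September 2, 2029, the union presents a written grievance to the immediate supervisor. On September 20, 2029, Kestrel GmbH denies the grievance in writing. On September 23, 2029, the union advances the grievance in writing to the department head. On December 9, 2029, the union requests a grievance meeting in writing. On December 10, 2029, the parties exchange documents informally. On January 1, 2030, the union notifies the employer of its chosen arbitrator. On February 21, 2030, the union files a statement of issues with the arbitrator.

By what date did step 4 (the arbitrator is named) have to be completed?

Step 4 runs from December 9, 2029, when a grievance meeting is requested. The window is 22–36 days after December 9, 2029; it closes on January 14, 2030.

January 14, 2030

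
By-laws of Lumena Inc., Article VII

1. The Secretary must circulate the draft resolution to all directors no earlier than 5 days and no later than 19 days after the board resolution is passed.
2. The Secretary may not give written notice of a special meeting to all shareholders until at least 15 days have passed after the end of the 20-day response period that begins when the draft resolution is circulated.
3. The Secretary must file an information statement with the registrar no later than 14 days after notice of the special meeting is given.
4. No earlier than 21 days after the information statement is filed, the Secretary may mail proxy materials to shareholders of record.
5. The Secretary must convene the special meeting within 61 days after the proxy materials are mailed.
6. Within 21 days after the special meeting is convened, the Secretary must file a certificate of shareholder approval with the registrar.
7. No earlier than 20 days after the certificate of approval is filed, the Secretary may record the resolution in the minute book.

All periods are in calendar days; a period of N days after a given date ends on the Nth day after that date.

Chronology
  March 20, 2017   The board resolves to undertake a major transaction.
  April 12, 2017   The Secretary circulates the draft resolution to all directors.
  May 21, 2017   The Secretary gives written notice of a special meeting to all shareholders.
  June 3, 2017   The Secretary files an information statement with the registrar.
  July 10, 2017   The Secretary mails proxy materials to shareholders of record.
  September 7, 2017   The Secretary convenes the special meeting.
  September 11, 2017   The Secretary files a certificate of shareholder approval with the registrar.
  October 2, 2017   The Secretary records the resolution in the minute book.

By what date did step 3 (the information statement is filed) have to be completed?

Step 3 runs from May 21, 2017, when notice of the special meeting is given. 14 days after May 21, 2017 is June 4, 2017.

June 4, 2017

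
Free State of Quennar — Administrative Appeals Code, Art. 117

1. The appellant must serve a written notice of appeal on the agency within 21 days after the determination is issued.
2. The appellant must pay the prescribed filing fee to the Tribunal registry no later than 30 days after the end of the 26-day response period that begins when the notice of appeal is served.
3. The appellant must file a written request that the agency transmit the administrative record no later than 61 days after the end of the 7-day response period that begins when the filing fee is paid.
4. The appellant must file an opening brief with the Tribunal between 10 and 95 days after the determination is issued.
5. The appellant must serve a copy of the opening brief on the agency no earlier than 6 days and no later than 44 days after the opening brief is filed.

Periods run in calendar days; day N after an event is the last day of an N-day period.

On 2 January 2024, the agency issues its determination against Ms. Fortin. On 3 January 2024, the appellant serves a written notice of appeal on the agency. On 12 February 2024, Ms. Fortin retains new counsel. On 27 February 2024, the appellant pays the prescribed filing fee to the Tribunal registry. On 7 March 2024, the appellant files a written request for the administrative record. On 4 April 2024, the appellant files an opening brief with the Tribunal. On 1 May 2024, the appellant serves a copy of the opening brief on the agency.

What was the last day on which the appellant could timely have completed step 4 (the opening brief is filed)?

Step 4 runs from 2 January 2024, when the determination is issued. The window is 10–95 days after 2 January 2024; it closes on 6 April 2024.

6 April 2024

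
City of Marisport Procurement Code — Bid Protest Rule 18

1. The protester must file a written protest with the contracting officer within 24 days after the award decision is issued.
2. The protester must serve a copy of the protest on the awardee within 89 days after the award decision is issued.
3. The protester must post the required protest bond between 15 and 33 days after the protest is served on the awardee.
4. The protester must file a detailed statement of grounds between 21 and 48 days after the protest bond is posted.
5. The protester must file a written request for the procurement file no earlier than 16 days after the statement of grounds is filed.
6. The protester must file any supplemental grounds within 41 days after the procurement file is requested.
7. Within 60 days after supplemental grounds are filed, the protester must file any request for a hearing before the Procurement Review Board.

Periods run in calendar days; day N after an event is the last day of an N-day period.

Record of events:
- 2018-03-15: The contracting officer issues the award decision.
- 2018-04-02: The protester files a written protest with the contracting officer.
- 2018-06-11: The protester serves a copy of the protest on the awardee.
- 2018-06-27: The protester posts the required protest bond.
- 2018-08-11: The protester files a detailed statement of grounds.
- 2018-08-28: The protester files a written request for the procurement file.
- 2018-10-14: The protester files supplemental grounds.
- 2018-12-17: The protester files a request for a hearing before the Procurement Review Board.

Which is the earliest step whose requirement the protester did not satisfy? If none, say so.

Step 6

Step 1 — counting 24 days from 2018-03-15 (when the award decision is issued) gives a deadline of 2018-04-08; completed 2018-04-02, before the deadline.
Step 2 — counting 89 days from 2018-03-15 (when the award decision is issued) gives a deadline of 2018-06-12; done 2018-06-11 — timely.
Step 3 — 15 and 33 days from 2018-06-11 (when the protest is served on the awardee) are 2018-06-26 and 2018-07-14 respectively; done 2018-06-27, which is between those dates.
Step 4 — 21 and 48 days from 2018-06-27 (when the protest bond is posted) are 2018-07-18 and 2018-08-14 respectively; done 2018-08-11 — within the window.
Step 5 — must wait 16 days from 2018-08-11 (when the statement of grounds is filed), so not before 2018-08-27; 2018-08-28 is on or after that date.
Step 6 — counting 41 days from 2018-08-28 (when the procurement file is requested) gives a deadline of 2018-10-08; done 2018-10-14 — 6 days late.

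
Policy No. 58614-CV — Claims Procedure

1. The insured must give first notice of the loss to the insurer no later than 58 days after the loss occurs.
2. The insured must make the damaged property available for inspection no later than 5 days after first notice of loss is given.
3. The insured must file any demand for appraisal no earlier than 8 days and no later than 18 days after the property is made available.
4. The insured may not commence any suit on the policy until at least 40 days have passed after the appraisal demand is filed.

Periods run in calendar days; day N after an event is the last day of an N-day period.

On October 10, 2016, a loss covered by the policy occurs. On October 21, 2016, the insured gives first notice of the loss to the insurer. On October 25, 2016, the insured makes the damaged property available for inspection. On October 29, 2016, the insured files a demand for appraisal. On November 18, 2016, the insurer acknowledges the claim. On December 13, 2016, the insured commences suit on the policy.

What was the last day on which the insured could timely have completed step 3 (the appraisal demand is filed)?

November 12, 2016

Step 3 runs from October 25, 2016, when the property is made available. The window is 8–18 days after October 25, 2016; it closes on November 12, 2016.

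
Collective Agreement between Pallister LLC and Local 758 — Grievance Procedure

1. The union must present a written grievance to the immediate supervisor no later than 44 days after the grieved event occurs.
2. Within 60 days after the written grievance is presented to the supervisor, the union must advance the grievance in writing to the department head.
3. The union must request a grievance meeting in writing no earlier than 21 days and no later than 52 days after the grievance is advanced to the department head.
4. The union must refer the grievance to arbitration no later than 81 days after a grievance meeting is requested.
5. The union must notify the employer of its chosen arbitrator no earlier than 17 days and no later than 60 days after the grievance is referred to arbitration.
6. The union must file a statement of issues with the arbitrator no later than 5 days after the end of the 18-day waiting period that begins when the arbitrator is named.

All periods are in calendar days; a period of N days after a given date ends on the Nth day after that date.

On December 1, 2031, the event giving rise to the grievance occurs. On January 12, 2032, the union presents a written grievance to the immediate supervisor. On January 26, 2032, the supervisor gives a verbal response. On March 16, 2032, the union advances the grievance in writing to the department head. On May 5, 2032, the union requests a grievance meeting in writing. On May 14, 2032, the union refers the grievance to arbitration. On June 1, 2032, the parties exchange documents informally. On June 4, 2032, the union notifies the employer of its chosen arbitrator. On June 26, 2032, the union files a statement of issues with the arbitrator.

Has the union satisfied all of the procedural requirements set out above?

No

Step 1: 44 days after December 1, 2031 (when the grieved event occurs) is January 14, 2032; done January 12, 2032 — timely.
Step 2: 60 days after January 12, 2032 (when the written grievance is presented to the supervisor) is March 12, 2032; done March 16, 2032 — 4 days late.
That is the first point of non-compliance.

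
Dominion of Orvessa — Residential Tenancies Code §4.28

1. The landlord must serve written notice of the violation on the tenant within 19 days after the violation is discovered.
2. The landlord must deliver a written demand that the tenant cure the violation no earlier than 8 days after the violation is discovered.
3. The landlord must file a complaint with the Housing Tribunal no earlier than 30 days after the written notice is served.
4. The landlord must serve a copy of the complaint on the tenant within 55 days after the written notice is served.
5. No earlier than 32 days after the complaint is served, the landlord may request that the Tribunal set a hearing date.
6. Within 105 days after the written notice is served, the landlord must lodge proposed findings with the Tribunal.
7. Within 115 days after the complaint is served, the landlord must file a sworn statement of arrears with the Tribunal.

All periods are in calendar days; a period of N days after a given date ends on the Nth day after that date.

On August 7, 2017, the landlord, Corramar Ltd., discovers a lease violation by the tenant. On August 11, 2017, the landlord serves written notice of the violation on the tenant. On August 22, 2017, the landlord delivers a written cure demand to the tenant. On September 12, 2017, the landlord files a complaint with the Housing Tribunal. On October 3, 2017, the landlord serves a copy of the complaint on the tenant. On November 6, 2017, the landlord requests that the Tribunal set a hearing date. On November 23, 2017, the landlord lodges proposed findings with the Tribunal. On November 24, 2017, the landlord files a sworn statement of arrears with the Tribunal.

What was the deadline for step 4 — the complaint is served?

October 5, 2017

Step 4 runs from August 11, 2017, when the written notice is served. 55 days after August 11, 2017 is October 5, 2017.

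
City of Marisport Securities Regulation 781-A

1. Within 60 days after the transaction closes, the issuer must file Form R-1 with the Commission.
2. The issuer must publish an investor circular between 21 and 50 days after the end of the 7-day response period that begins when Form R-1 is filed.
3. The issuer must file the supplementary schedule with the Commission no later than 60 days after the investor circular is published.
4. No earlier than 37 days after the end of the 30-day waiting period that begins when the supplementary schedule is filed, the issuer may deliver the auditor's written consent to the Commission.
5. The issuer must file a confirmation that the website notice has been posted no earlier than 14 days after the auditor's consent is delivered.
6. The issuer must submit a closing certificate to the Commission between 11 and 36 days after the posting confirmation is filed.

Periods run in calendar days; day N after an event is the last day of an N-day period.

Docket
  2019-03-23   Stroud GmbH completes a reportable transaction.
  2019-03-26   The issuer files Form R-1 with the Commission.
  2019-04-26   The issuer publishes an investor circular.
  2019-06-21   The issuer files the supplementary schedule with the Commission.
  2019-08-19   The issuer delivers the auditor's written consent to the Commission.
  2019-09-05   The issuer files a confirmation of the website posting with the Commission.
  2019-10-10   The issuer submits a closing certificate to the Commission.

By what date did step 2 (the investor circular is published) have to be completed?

Form R-1 is filed on 2019-03-26; the 7-day response period therefore ends 2019-04-02, and step 2 runs from that date. The window is 21–50 days after 2019-04-02; it closes on 2019-05-22.

2019-05-22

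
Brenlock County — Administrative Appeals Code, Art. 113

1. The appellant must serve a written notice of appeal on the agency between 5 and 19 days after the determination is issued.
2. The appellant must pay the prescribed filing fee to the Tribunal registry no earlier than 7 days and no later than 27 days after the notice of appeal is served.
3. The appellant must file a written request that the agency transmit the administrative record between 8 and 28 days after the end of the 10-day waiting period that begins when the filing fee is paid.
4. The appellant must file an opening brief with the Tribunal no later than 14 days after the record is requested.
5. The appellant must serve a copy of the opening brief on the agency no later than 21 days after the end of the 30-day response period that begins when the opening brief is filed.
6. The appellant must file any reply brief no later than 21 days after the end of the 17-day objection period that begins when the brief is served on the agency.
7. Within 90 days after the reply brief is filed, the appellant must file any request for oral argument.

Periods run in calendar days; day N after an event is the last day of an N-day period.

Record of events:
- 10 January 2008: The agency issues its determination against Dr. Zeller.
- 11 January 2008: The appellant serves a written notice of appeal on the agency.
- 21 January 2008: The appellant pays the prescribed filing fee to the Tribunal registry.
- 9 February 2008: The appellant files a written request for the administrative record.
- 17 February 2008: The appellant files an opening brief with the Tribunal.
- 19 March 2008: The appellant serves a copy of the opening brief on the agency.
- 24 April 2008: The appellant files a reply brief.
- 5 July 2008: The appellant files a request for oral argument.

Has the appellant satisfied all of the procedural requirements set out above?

(1) the permitted window runs from 10 January 2008 + 5 = 15 January 2008 to 10 January 2008 + 19 = 29 January 2008; done 11 January 2008 — 4 days before the window opened.
No need to go further; step 1 was not satisfied.

No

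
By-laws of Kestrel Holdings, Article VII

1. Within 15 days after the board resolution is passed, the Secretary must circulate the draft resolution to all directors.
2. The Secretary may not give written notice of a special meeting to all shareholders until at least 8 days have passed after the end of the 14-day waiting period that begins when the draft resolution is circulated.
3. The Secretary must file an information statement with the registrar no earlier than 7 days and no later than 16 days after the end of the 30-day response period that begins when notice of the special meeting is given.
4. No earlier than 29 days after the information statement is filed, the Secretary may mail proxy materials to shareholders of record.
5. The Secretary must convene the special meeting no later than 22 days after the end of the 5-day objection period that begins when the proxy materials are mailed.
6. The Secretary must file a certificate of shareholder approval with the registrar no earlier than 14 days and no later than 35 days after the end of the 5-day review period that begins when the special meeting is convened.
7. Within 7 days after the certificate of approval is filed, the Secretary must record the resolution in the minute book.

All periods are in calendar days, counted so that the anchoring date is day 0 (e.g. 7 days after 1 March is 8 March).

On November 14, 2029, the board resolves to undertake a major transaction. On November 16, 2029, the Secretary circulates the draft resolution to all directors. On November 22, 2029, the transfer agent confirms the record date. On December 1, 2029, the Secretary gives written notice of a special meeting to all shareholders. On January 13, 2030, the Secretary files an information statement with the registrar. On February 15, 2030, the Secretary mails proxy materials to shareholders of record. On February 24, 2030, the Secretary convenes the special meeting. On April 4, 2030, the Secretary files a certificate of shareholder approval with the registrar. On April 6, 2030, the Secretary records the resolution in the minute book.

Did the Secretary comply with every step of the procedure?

No

(1) due by November 14, 2029 + 15 days = November 29, 2029; done November 16, 2029 — timely.
(2) permitted from November 30, 2029 + 8 days = December 8, 2029 onward; December 1, 2029 is 7 days before the earliest permitted date.
No need to go further; step 2 was not satisfied.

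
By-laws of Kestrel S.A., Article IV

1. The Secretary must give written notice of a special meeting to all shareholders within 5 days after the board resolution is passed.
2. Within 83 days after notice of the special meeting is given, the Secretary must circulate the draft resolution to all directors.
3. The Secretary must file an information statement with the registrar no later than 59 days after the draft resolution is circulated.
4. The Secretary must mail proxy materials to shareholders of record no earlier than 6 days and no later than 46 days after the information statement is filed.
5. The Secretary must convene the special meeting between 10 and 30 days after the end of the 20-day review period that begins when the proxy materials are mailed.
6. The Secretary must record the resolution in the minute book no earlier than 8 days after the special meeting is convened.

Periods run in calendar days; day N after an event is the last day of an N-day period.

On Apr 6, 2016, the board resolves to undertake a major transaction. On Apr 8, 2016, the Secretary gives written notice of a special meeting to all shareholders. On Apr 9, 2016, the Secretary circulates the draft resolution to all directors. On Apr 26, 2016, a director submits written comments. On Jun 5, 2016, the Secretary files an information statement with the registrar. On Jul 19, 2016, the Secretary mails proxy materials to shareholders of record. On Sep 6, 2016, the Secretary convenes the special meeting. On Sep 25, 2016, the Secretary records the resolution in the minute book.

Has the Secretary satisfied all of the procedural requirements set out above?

Step 1 — counting 5 days from Apr 6, 2016 (when the board resolution is passed) gives a deadline of Apr 11, 2016; Apr 8, 2016 is within that limit.
Step 2 — counting 83 days from Apr 8, 2016 (when notice of the special meeting is given) gives a deadline of Jun 30, 2016; Apr 9, 2016 is within that limit.
Step 3 — counting 59 days from Apr 9, 2016 (when the draft resolution is circulated) gives a deadline of Jun 7, 2016; done Jun 5, 2016 — timely.
Step 4 — 6 and 46 days from Jun 5, 2016 (when the information statement is filed) are Jun 11, 2016 and Jul 21, 2016 respectively; done Jul 19, 2016, which is between those dates.
Step 5 — 10 and 30 days from Aug 8, 2016 (end of the 20-day review period, which began when the proxy materials are mailed on Jul 19, 2016) are Aug 18, 2016 and Sep 7, 2016 respectively; done Sep 6, 2016 — within the window.
Step 6 — must wait 8 days from Sep 6, 2016 (when the special meeting is convened), so not before Sep 14, 2016; done Sep 25, 2016, after the minimum wait.

Yes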